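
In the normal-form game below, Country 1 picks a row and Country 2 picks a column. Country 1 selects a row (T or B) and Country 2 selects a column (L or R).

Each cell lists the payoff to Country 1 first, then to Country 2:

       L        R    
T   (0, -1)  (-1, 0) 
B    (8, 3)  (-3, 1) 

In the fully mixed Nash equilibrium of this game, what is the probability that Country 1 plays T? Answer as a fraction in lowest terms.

2/3

Let r be the probability that Country 1 plays T. In a completely mixed equilibrium, Country 2 must be indifferent between L and R.
Country 2's expected payoff from L is −r + 3(1−r); from R it is (1−r).
Setting these equal: −4r + 3 = −r + 1, so r = 2/3.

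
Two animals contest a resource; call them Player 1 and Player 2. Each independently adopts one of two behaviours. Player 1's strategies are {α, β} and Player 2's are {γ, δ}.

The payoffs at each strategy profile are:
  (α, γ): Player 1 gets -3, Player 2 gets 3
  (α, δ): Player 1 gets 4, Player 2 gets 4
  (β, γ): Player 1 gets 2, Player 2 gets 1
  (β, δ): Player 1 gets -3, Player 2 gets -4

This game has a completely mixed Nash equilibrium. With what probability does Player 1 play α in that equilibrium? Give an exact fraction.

5/6

Let x be the probability that Player 1 plays α. In a completely mixed equilibrium, Player 2 must be indifferent between γ and δ.
Player 2's expected payoff from γ is 3x + (1−x); from δ it is 4x − 4(1−x).
Setting these equal: 2x + 1 = 8x − 4, so x = 5/6.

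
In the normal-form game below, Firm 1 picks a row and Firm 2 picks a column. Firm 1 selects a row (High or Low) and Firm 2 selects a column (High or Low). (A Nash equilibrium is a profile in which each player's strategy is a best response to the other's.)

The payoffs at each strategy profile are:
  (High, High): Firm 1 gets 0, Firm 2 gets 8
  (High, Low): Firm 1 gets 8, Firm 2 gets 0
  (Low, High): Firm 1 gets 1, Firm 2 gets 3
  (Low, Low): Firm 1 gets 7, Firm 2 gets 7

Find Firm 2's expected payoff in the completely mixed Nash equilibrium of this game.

First find p, the probability Firm 1 plays High, from Firm 2's indifference between High and Low: 8p + 3(1−p) = 7(1−p), giving p = 1/3.
Since Firm 2 is indifferent in equilibrium, Firm 2's expected payoff equals the payoff from either column against (1/3, 2/3). Using High: 8(1/3) + 3(2/3) = 14/3.

14/3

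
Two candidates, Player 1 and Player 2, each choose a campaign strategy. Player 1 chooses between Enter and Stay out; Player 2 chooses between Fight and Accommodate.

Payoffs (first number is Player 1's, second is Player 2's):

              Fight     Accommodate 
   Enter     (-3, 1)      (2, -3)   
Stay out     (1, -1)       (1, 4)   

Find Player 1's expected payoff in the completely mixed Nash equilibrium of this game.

1

First find q, the probability Player 2 plays Fight, from Player 1's indifference between Enter and Stay out: −3q + 2(1−q) = q + (1−q), giving q = 1/5.
Since Player 1 is indifferent in equilibrium, Player 1's expected payoff equals the payoff from either row against (1/5, 4/5). Using Enter: −3(1/5) + 2(4/5) = 1.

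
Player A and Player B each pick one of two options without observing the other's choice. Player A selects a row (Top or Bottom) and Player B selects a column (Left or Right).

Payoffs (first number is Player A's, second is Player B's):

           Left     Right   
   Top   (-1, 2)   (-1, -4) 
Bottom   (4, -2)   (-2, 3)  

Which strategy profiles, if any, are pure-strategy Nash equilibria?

(Top, Left): Player A prefers Bottom (4 > -1) — not an equilibrium.
(Top, Right): Player B prefers Left (2 > -4) — not an equilibrium.
(Bottom, Left): Player B prefers Right (3 > -2) — not an equilibrium.
(Bottom, Right): Player A prefers Top (-1 > -2) — not an equilibrium.

none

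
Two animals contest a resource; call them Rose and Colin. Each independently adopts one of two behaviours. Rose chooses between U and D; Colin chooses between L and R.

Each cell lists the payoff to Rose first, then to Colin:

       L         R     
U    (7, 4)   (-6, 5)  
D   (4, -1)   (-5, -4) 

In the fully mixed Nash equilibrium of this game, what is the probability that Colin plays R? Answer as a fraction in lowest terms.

Let y be the probability that Colin plays L. In a completely mixed equilibrium, Rose must be indifferent between U and D.
Rose's expected payoff from U is 7y − 6(1−y); from D it is 4y − 5(1−y).
Setting these equal: 13y − 6 = 9y − 5, so y = 1/4.
Therefore Colin plays R with probability 1 − 1/4 = 3/4.

3/4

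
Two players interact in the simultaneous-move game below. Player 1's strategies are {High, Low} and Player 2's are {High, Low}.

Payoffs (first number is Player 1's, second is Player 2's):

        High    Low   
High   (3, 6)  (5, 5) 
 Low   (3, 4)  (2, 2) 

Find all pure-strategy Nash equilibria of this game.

(High, High): Player 1 gets 3 ≥ 3 from Low, and Player 2 gets 6 ≥ 5 from Low — Nash equilibrium.
(High, Low): Player 2 prefers High (6 > 5) — not an equilibrium.
(Low, High): Player 1 gets 3 ≥ 3 from High, and Player 2 gets 4 ≥ 2 from Low — Nash equilibrium.
(Low, Low): Player 1 prefers High (5 > 2); Player 2 prefers High (4 > 2) — not an equilibrium.

(High, High) and (Low, High)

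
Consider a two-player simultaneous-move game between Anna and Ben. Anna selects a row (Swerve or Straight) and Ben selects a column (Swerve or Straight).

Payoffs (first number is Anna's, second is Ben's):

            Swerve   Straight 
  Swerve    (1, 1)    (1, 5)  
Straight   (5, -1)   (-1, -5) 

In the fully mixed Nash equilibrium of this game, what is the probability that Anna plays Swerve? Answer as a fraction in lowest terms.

1/2

Let p be the probability that Anna plays Swerve. In a completely mixed equilibrium, Ben must be indifferent between Swerve and Straight.
Ben's expected payoff from Swerve is p − (1−p); from Straight it is 5p − 5(1−p).
Setting these equal: 2p − 1 = 10p − 5, so p = 1/2.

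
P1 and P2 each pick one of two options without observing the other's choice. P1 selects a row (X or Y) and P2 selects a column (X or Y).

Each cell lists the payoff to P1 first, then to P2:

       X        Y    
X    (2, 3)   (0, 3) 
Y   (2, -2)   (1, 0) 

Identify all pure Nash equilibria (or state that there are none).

(X, X) and (Y, Y)

(X, X): P1 gets 2 ≥ 2 from Y, and P2 gets 3 ≥ 3 from Y — Nash equilibrium.
(X, Y): P1 prefers Y (1 > 0) — not an equilibrium.
(Y, X): P2 prefers Y (0 > -2) — not an equilibrium.
(Y, Y): P1 gets 1 ≥ 0 from X, and P2 gets 0 ≥ -2 from X — Nash equilibrium.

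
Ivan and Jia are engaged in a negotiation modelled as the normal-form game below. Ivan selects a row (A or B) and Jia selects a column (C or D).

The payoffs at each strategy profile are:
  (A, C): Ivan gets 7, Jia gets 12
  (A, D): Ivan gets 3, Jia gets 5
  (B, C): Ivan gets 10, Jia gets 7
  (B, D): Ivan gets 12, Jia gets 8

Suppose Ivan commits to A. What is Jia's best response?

Against A, Jia earns 12 from C and 5 from D.
So C is the best response.

C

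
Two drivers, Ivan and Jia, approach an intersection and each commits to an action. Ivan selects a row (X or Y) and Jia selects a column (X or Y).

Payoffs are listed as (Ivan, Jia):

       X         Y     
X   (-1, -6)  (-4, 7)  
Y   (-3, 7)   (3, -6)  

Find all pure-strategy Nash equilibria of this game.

(X, X): Jia prefers Y (7 > -6) — not an equilibrium.
(X, Y): Ivan prefers Y (3 > -4) — not an equilibrium.
(Y, X): Ivan prefers X (-1 > -3) — not an equilibrium.
(Y, Y): Jia prefers X (7 > -6) — not an equilibrium.

none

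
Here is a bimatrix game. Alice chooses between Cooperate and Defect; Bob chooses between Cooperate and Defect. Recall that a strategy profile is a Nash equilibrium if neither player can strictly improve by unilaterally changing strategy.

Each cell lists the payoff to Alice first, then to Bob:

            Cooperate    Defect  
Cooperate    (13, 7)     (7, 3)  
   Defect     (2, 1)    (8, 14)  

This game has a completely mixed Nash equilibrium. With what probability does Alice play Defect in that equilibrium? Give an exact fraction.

Let x be the probability that Alice plays Cooperate. In a completely mixed equilibrium, Bob must be indifferent between Cooperate and Defect.
Bob's expected payoff from Cooperate is 7x + (1−x); from Defect it is 3x + 14(1−x).
Setting these equal: 6x + 1 = −11x + 14, so x = 13/17.
Therefore Alice plays Defect with probability 1 − 13/17 = 4/17.

4/17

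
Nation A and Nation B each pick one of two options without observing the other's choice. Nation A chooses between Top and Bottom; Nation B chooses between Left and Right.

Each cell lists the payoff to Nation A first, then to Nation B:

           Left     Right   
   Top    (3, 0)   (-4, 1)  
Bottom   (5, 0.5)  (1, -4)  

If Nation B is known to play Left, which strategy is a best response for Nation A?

Bottom

Against Left, Nation A earns 3 from Top and 5 from Bottom.
So Bottom is the best response.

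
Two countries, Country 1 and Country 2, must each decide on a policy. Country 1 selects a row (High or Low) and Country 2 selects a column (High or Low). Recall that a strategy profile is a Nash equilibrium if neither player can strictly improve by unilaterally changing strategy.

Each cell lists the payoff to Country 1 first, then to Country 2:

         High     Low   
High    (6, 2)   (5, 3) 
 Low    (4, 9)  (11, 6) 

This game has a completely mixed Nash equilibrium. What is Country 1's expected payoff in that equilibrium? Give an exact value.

23/4

First find y, the probability Country 2 plays High, from Country 1's indifference between High and Low: 6y + 5(1−y) = 4y + 11(1−y), giving y = 3/4.
Since Country 1 is indifferent in equilibrium, Country 1's expected payoff equals the payoff from either row against (3/4, 1/4). Using High: 6(3/4) + 5(1/4) = 23/4.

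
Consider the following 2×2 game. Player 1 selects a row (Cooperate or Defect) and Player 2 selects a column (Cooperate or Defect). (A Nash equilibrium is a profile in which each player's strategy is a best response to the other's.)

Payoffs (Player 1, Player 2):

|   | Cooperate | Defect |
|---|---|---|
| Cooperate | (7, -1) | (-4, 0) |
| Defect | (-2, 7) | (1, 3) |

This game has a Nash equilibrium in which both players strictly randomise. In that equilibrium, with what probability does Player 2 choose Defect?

9/14

Let q be the probability that Player 2 plays Cooperate. In a completely mixed equilibrium, Player 1 must be indifferent between Cooperate and Defect.
Player 1's expected payoff from Cooperate is 7q − 4(1−q); from Defect it is −2q + (1−q).
Setting these equal: 11q − 4 = −3q + 1, so q = 5/14.
Therefore Player 2 plays Defect with probability 1 − 5/14 = 9/14.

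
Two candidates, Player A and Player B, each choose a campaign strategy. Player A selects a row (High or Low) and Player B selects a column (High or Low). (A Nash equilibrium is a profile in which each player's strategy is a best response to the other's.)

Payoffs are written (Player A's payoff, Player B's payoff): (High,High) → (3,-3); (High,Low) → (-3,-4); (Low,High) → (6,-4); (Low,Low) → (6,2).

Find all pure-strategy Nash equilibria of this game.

(Low, Low)

(High, High): Player A prefers Low (6 > 3) — not an equilibrium.
(High, Low): Player A prefers Low (6 > -3); Player B prefers High (-3 > -4) — not an equilibrium.
(Low, High): Player B prefers Low (2 > -4) — not an equilibrium.
(Low, Low): Player A gets 6 ≥ -3 from High, and Player B gets 2 ≥ -4 from High — Nash equilibrium.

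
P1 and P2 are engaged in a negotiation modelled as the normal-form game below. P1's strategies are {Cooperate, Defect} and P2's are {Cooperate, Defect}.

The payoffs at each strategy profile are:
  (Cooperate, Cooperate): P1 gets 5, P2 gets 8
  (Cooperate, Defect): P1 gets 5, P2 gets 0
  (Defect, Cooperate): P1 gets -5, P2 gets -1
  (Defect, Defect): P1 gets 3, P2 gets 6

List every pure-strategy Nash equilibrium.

(Cooperate, Cooperate): P1 gets 5 ≥ -5 from Defect, and P2 gets 8 ≥ 0 from Defect — Nash equilibrium.
(Cooperate, Defect): P2 prefers Cooperate (8 > 0) — not an equilibrium.
(Defect, Cooperate): P1 prefers Cooperate (5 > -5); P2 prefers Defect (6 > -1) — not an equilibrium.
(Defect, Defect): P1 prefers Cooperate (5 > 3) — not an equilibrium.

(Cooperate, Cooperate)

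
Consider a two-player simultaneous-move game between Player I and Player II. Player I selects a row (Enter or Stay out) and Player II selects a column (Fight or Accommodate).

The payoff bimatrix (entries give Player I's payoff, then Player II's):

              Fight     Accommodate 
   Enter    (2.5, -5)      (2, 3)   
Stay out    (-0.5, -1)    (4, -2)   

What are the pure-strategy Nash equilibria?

none

(Enter, Fight): Player II prefers Accommodate (3 > -5) — not an equilibrium.
(Enter, Accommodate): Player I prefers Stay out (4 > 2) — not an equilibrium.
(Stay out, Fight): Player I prefers Enter (2.5 > -0.5) — not an equilibrium.
(Stay out, Accommodate): Player II prefers Fight (-1 > -2) — not an equilibrium.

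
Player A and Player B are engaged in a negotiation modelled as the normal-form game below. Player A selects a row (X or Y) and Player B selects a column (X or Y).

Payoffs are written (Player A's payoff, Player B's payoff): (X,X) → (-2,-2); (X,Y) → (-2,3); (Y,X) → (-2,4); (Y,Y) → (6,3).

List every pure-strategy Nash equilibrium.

(Y, X)

(X, X): Player B prefers Y (3 > -2) — not an equilibrium.
(X, Y): Player A prefers Y (6 > -2) — not an equilibrium.
(Y, X): Player A gets -2 ≥ -2 from X, and Player B gets 4 ≥ 3 from Y — Nash equilibrium.
(Y, Y): Player B prefers X (4 > 3) — not an equilibrium.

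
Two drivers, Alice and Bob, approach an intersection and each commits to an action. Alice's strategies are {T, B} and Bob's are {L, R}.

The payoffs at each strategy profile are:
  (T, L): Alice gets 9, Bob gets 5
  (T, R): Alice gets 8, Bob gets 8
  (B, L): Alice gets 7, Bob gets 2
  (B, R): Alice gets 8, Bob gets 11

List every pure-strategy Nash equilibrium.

(T, R) and (B, R)

(T, L): Bob prefers R (8 > 5) — not an equilibrium.
(T, R): Alice gets 8 ≥ 8 from B, and Bob gets 8 ≥ 5 from L — Nash equilibrium.
(B, L): Alice prefers T (9 > 7); Bob prefers R (11 > 2) — not an equilibrium.
(B, R): Alice gets 8 ≥ 8 from T, and Bob gets 11 ≥ 2 from L — Nash equilibrium.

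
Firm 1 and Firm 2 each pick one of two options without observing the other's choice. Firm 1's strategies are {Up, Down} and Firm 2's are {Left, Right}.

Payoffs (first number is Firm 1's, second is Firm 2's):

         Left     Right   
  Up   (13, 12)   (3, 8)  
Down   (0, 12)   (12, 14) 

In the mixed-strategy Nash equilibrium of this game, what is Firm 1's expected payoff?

First find y, the probability Firm 2 plays Left, from Firm 1's indifference between Up and Down: 13y + 3(1−y) = 12(1−y), giving y = 9/22.
Since Firm 1 is indifferent in equilibrium, Firm 1's expected payoff equals the payoff from either row against (9/22, 13/22). Using Up: 13(9/22) + 3(13/22) = 78/11.

78/11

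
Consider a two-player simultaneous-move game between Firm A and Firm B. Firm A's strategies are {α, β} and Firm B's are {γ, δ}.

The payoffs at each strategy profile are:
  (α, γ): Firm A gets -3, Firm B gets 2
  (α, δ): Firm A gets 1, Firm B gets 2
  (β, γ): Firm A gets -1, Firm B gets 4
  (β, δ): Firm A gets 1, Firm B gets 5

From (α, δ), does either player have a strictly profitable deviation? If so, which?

Neither

Firm A at (α, δ) earns 1; deviating to β yields 1 — not better.
Firm B earns 2; deviating to γ yields 2 — not better.
Neither player can strictly improve; the profile is a Nash equilibrium.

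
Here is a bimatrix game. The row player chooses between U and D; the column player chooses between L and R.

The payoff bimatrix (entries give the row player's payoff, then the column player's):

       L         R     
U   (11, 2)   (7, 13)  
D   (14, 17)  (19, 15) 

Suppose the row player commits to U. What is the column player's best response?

R

Against U, the column player earns 2 from L and 13 from R.
So R is the best response.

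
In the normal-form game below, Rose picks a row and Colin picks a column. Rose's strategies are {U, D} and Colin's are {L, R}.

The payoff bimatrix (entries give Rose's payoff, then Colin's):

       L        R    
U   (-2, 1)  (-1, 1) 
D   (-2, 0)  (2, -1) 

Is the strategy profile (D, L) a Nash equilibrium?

At (D, L), Rose earns -2; switching to U would give -2, so Rose has no profitable deviation.
Colin earns 0; switching to R would give -1, so Colin has no profitable deviation.
Neither player can gain by a unilateral deviation, so this profile is a Nash equilibrium.

Yes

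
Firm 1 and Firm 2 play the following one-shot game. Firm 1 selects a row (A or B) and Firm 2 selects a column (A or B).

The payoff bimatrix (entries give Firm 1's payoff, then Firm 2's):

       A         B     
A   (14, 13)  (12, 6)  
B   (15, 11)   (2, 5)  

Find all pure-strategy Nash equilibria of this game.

(B, A)

(A, A): Firm 1 prefers B (15 > 14) — not an equilibrium.
(A, B): Firm 2 prefers A (13 > 6) — not an equilibrium.
(B, A): Firm 1 gets 15 ≥ 14 from A, and Firm 2 gets 11 ≥ 5 from B — Nash equilibrium.
(B, B): Firm 1 prefers A (12 > 2); Firm 2 prefers A (11 > 5) — not an equilibrium.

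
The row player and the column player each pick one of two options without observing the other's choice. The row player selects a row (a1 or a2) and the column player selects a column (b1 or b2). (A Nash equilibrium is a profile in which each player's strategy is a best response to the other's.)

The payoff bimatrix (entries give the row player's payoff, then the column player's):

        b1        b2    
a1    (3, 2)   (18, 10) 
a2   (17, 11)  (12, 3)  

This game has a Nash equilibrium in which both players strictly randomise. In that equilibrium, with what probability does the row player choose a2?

1/2

Let x be the probability that the row player plays a1. In a completely mixed equilibrium, the column player must be indifferent between b1 and b2.
The column player's expected payoff from b1 is 2x + 11(1−x); from b2 it is 10x + 3(1−x).
Setting these equal: −9x + 11 = 7x + 3, so x = 1/2.
Therefore the row player plays a2 with probability 1 − 1/2 = 1/2.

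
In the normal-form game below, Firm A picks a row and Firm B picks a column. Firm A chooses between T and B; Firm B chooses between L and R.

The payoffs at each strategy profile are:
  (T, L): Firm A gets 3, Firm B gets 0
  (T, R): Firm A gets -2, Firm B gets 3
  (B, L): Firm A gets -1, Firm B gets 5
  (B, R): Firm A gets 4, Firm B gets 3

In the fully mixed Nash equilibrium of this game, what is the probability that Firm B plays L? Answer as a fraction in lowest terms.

Let c be the probability that Firm B plays L. In a completely mixed equilibrium, Firm A must be indifferent between T and B.
Firm A's expected payoff from T is 3c − 2(1−c); from B it is −c + 4(1−c).
Setting these equal: 5c − 2 = −5c + 4, so c = 3/5.

3/5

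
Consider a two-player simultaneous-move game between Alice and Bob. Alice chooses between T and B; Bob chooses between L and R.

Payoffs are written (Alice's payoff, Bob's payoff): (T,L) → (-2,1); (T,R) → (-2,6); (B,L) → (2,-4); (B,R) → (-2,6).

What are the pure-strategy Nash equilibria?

(T, L): Alice prefers B (2 > -2); Bob prefers R (6 > 1) — not an equilibrium.
(T, R): Alice gets -2 ≥ -2 from B, and Bob gets 6 ≥ 1 from L — Nash equilibrium.
(B, L): Bob prefers R (6 > -4) — not an equilibrium.
(B, R): Alice gets -2 ≥ -2 from T, and Bob gets 6 ≥ -4 from L — Nash equilibrium.

(T, R) and (B, R)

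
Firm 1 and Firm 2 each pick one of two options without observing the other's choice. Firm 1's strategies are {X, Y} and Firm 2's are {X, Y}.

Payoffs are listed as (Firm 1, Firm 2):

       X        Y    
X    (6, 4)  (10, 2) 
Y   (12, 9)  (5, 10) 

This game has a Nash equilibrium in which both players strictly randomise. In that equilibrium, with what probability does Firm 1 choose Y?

2/3

Let x be the probability that Firm 1 plays X. In a completely mixed equilibrium, Firm 2 must be indifferent between X and Y.
Firm 2's expected payoff from X is 4x + 9(1−x); from Y it is 2x + 10(1−x).
Setting these equal: −5x + 9 = −8x + 10, so x = 1/3.
Therefore Firm 1 plays Y with probability 1 − 1/3 = 2/3.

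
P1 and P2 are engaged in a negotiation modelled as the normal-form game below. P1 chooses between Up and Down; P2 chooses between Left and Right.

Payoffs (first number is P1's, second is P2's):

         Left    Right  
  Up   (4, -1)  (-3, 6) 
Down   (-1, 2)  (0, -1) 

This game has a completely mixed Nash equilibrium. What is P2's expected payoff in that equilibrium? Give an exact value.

First find p, the probability P1 plays Up, from P2's indifference between Left and Right: −p + 2(1−p) = 6p − (1−p), giving p = 3/10.
Since P2 is indifferent in equilibrium, P2's expected payoff equals the payoff from either column against (3/10, 7/10). Using Left: −(3/10) + 2(7/10) = 11/10.

11/10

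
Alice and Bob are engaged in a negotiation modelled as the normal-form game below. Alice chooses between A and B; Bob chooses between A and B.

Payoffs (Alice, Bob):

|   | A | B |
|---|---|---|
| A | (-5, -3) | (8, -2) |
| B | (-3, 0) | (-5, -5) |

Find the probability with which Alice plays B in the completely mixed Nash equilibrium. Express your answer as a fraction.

1/6

Let p be the probability that Alice plays A. In a completely mixed equilibrium, Bob must be indifferent between A and B.
Bob's expected payoff from A is −3p; from B it is −2p − 5(1−p).
Setting these equal: −3p = 3p − 5, so p = 5/6.
Therefore Alice plays B with probability 1 − 5/6 = 1/6.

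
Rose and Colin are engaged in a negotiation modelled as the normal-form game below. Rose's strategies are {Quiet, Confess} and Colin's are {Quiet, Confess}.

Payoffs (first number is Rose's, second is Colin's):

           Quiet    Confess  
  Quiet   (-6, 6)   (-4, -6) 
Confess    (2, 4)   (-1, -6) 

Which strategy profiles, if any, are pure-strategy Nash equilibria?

(Quiet, Quiet): Rose prefers Confess (2 > -6) — not an equilibrium.
(Quiet, Confess): Rose prefers Confess (-1 > -4); Colin prefers Quiet (6 > -6) — not an equilibrium.
(Confess, Quiet): Rose gets 2 ≥ -6 from Quiet, and Colin gets 4 ≥ -6 from Confess — Nash equilibrium.
(Confess, Confess): Colin prefers Quiet (4 > -6) — not an equilibrium.

(Confess, Quiet)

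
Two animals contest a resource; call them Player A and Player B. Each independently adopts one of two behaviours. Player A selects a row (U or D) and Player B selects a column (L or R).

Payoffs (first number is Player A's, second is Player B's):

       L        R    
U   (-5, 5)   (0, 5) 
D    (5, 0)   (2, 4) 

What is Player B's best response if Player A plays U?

either — both L and R are best responses

Against U, Player B earns 5 from L and 5 from R.
So either strategy is a best response.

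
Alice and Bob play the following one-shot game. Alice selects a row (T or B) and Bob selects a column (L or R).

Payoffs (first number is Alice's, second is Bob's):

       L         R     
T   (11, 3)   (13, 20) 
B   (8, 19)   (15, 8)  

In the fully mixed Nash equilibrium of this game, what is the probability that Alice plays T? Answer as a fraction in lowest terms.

11/28

Let p be the probability that Alice plays T. In a completely mixed equilibrium, Bob must be indifferent between L and R.
Bob's expected payoff from L is 3p + 19(1−p); from R it is 20p + 8(1−p).
Setting these equal: −16p + 19 = 12p + 8, so p = 11/28.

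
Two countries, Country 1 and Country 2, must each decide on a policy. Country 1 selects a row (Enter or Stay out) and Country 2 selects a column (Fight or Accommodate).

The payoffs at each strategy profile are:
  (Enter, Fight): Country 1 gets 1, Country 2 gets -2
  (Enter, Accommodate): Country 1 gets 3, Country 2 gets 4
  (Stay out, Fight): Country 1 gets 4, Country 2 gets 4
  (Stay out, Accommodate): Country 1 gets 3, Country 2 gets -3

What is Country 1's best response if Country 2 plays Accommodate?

either — both Enter and Stay out are best responses

Against Accommodate, Country 1 earns 3 from Enter and 3 from Stay out.
So either strategy is a best response.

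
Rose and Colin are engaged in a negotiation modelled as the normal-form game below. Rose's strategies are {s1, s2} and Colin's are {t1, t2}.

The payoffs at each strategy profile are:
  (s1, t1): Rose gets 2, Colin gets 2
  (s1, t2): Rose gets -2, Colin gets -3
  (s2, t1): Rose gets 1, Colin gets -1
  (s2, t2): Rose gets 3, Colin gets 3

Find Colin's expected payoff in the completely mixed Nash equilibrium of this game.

First find x, the probability Rose plays s1, from Colin's indifference between t1 and t2: 2x − (1−x) = −3x + 3(1−x), giving x = 4/9.
Since Colin is indifferent in equilibrium, Colin's expected payoff equals the payoff from either column against (4/9, 5/9). Using t1: 2(4/9) − (5/9) = 1/3.

1/3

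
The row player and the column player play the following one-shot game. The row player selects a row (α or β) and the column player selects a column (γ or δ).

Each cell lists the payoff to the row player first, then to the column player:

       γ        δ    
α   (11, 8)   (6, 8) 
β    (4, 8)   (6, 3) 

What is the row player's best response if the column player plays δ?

Against δ, the row player earns 6 from α and 6 from β.
So either strategy is a best response.

either — both α and β are best responses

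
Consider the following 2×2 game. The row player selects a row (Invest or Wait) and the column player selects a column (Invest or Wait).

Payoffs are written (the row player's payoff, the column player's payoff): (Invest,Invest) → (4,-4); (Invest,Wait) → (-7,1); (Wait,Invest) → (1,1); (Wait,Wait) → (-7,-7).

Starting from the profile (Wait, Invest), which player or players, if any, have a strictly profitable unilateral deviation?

The row player at (Wait, Invest) earns 1; deviating to Invest yields 4 — a strict improvement.
The column player earns 1; deviating to Wait yields -7 — not better.
Only the row player has a strictly profitable deviation.

The row player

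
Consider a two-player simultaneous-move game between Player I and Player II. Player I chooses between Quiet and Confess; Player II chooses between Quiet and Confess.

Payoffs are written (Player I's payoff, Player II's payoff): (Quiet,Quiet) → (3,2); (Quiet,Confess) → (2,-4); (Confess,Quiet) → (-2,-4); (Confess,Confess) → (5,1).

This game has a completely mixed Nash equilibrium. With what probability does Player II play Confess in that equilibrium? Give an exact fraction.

5/8

Let y be the probability that Player II plays Quiet. In a completely mixed equilibrium, Player I must be indifferent between Quiet and Confess.
Player I's expected payoff from Quiet is 3y + 2(1−y); from Confess it is −2y + 5(1−y).
Setting these equal: y + 2 = −7y + 5, so y = 3/8.
Therefore Player II plays Confess with probability 1 − 3/8 = 5/8.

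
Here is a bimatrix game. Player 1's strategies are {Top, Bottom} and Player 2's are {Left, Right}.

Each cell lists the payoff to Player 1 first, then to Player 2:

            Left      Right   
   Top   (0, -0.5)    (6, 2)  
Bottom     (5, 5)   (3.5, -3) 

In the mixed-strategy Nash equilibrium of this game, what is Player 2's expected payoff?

17/21

First find x, the probability Player 1 plays Top, from Player 2's indifference between Left and Right: −0.5x + 5(1−x) = 2x − 3(1−x), giving x = 16/21.
Since Player 2 is indifferent in equilibrium, Player 2's expected payoff equals the payoff from either column against (16/21, 5/21). Using Left: −0.5(16/21) + 5(5/21) = 17/21.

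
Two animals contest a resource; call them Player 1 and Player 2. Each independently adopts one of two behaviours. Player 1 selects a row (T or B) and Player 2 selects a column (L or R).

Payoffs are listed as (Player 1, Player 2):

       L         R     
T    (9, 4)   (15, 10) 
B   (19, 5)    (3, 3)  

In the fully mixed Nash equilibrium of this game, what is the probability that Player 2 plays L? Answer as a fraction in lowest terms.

6/11

Let q be the probability that Player 2 plays L. In a completely mixed equilibrium, Player 1 must be indifferent between T and B.
Player 1's expected payoff from T is 9q + 15(1−q); from B it is 19q + 3(1−q).
Setting these equal: −6q + 15 = 16q + 3, so q = 6/11.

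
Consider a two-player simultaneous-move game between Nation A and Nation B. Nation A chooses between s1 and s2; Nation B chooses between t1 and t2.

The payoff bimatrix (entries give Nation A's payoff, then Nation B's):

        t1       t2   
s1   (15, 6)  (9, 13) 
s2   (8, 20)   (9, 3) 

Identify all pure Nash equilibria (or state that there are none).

(s1, t2)

(s1, t1): Nation B prefers t2 (13 > 6) — not an equilibrium.
(s1, t2): Nation A gets 9 ≥ 9 from s2, and Nation B gets 13 ≥ 6 from t1 — Nash equilibrium.
(s2, t1): Nation A prefers s1 (15 > 8) — not an equilibrium.
(s2, t2): Nation B prefers t1 (20 > 3) — not an equilibrium.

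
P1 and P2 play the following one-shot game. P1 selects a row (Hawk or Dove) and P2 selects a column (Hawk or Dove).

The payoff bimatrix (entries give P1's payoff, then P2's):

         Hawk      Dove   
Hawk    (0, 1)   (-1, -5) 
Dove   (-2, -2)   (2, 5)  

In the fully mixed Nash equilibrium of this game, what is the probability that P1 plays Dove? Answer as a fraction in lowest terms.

Let x be the probability that P1 plays Hawk. In a completely mixed equilibrium, P2 must be indifferent between Hawk and Dove.
P2's expected payoff from Hawk is x − 2(1−x); from Dove it is −5x + 5(1−x).
Setting these equal: 3x − 2 = −10x + 5, so x = 7/13.
Therefore P1 plays Dove with probability 1 − 7/13 = 6/13.

6/13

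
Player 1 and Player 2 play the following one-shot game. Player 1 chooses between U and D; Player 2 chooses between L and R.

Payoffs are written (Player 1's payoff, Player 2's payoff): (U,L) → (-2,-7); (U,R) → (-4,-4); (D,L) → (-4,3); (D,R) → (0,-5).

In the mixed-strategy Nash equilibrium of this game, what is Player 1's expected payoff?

-8/3

First find q, the probability Player 2 plays L, from Player 1's indifference between U and D: −2q − 4(1−q) = −4q, giving q = 2/3.
Since Player 1 is indifferent in equilibrium, Player 1's expected payoff equals the payoff from either row against (2/3, 1/3). Using U: −2(2/3) − 4(1/3) = -8/3.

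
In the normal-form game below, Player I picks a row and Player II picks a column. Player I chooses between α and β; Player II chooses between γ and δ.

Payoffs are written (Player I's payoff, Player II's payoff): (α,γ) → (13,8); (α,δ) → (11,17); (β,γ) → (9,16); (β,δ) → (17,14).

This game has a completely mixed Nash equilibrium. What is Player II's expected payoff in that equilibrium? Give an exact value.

160/11

First find p, the probability Player I plays α, from Player II's indifference between γ and δ: 8p + 16(1−p) = 17p + 14(1−p), giving p = 2/11.
Since Player II is indifferent in equilibrium, Player II's expected payoff equals the payoff from either column against (2/11, 9/11). Using γ: 8(2/11) + 16(9/11) = 160/11.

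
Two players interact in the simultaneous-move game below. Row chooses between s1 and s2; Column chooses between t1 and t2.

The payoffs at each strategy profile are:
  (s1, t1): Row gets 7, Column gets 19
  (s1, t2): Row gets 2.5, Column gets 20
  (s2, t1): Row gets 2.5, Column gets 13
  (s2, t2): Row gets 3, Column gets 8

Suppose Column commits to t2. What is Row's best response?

s2

Against t2, Row earns 2.5 from s1 and 3 from s2.
So s2 is the best response.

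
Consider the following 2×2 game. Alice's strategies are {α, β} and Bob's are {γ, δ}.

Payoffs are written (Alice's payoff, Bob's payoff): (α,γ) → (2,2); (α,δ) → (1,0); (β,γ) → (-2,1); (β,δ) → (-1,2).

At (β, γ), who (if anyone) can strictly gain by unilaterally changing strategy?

Alice at (β, γ) earns -2; deviating to α yields 2 — a strict improvement.
Bob earns 1; deviating to δ yields 2 — a strict improvement.
Both Alice and Bob have strictly profitable deviations.

Both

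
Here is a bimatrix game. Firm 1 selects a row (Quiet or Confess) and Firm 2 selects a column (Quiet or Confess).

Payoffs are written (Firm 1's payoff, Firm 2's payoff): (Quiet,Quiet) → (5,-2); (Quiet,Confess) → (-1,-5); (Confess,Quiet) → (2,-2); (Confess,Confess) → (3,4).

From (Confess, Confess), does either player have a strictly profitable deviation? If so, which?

Firm 1 at (Confess, Confess) earns 3; deviating to Quiet yields -1 — not better.
Firm 2 earns 4; deviating to Quiet yields -2 — not better.
Neither player can strictly improve; the profile is a Nash equilibrium.

Neither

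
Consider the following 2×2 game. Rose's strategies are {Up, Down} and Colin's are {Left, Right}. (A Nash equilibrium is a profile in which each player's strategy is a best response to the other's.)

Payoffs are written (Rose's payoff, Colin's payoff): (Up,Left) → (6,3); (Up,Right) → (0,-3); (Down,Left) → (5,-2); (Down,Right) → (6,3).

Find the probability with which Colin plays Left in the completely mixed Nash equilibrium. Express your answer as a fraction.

Let y be the probability that Colin plays Left. In a completely mixed equilibrium, Rose must be indifferent between Up and Down.
Rose's expected payoff from Up is 6y; from Down it is 5y + 6(1−y).
Setting these equal: 6y = −y + 6, so y = 6/7.

6/7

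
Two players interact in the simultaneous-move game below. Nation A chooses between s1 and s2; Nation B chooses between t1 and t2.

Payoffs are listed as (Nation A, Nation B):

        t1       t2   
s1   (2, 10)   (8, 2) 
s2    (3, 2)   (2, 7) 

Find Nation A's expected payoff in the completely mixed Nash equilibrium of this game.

20/7

First find q, the probability Nation B plays t1, from Nation A's indifference between s1 and s2: 2q + 8(1−q) = 3q + 2(1−q), giving q = 6/7.
Since Nation A is indifferent in equilibrium, Nation A's expected payoff equals the payoff from either row against (6/7, 1/7). Using s1: 2(6/7) + 8(1/7) = 20/7.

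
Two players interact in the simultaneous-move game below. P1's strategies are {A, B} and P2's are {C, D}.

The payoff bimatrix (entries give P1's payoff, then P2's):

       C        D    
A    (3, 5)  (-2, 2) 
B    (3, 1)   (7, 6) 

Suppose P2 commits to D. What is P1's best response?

B

Against D, P1 earns -2 from A and 7 from B.
So B is the best response.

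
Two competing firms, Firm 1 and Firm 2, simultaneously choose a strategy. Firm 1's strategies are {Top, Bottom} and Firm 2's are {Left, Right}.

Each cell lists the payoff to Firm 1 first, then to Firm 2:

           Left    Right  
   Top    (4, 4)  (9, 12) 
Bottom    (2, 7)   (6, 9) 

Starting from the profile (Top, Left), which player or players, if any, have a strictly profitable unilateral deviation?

Firm 2

Firm 1 at (Top, Left) earns 4; deviating to Bottom yields 2 — not better.
Firm 2 earns 4; deviating to Right yields 12 — a strict improvement.
Only Firm 2 has a strictly profitable deviation.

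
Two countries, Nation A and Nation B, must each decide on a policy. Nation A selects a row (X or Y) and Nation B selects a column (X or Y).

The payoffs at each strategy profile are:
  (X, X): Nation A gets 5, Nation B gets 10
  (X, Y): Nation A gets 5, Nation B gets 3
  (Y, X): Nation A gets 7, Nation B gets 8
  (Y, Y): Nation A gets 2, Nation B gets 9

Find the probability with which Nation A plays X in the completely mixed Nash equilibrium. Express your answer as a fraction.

1/8

Let x be the probability that Nation A plays X. In a completely mixed equilibrium, Nation B must be indifferent between X and Y.
Nation B's expected payoff from X is 10x + 8(1−x); from Y it is 3x + 9(1−x).
Setting these equal: 2x + 8 = −6x + 9, so x = 1/8.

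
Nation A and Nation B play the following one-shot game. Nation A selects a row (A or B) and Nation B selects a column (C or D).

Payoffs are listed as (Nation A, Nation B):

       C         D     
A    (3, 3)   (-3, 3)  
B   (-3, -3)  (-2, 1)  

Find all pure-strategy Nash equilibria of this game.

(A, C) and (B, D)

(A, C): Nation A gets 3 ≥ -3 from B, and Nation B gets 3 ≥ 3 from D — Nash equilibrium.
(A, D): Nation A prefers B (-2 > -3) — not an equilibrium.
(B, C): Nation A prefers A (3 > -3); Nation B prefers D (1 > -3) — not an equilibrium.
(B, D): Nation A gets -2 ≥ -3 from A, and Nation B gets 1 ≥ -3 from C — Nash equilibrium.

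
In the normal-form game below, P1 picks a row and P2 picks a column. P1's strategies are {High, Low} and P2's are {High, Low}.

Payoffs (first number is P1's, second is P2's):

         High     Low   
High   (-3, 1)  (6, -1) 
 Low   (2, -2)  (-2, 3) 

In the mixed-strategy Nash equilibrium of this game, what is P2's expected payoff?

First find x, the probability P1 plays High, from P2's indifference between High and Low: x − 2(1−x) = −x + 3(1−x), giving x = 5/7.
Since P2 is indifferent in equilibrium, P2's expected payoff equals the payoff from either column against (5/7, 2/7). Using High: (5/7) − 2(2/7) = 1/7.

1/7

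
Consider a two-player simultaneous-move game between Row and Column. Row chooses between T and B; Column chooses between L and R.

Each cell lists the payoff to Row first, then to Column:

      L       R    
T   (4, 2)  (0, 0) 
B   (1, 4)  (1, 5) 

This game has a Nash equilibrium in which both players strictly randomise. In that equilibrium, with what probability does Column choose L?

1/4

Let q be the probability that Column plays L. In a completely mixed equilibrium, Row must be indifferent between T and B.
Row's expected payoff from T is 4q; from B it is q + (1−q).
Setting these equal: 4q = 1, so q = 1/4.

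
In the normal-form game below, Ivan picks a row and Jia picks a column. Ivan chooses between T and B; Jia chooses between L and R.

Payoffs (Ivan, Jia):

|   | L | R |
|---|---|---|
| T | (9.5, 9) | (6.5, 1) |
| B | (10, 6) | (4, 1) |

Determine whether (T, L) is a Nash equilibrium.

At (T, L), Ivan earns 9.5; switching to B would give 10, so Ivan would deviate.
Jia earns 9; switching to R would give 1, so Jia has no profitable deviation.
Since at least one player can profitably deviate, this is not a Nash equilibrium.

No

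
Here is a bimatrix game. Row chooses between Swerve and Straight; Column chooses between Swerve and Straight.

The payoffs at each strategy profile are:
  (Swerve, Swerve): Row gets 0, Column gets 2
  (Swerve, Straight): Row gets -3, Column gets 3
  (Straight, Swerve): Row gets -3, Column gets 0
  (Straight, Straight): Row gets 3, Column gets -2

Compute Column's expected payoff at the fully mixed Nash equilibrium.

First find x, the probability Row plays Swerve, from Column's indifference between Swerve and Straight: 2x = 3x − 2(1−x), giving x = 2/3.
Since Column is indifferent in equilibrium, Column's expected payoff equals the payoff from either column against (2/3, 1/3). Using Swerve: 2(2/3) = 4/3.

4/3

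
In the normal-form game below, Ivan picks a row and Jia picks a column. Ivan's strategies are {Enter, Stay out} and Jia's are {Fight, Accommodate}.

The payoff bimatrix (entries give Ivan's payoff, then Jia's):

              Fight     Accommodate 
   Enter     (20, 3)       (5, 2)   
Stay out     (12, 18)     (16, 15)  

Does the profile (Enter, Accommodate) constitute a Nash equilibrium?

No

At (Enter, Accommodate), Ivan earns 5; switching to Stay out would give 16, so Ivan would deviate.
Jia earns 2; switching to Fight would give 3, so Jia would deviate.
Since at least one player can profitably deviate, this is not a Nash equilibrium.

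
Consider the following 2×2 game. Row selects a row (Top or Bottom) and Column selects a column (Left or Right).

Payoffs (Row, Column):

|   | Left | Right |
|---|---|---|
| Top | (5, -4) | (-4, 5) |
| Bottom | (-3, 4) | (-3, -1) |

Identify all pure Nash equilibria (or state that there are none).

(Top, Left): Column prefers Right (5 > -4) — not an equilibrium.
(Top, Right): Row prefers Bottom (-3 > -4) — not an equilibrium.
(Bottom, Left): Row prefers Top (5 > -3) — not an equilibrium.
(Bottom, Right): Column prefers Left (4 > -1) — not an equilibrium.

none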